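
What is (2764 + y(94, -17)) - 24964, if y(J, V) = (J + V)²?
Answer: -16271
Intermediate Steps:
(2764 + y(94, -17)) - 24964 = (2764 + (94 - 17)²) - 24964 = (2764 + 77²) - 24964 = (2764 + 5929) - 24964 = 8693 - 24964 = -16271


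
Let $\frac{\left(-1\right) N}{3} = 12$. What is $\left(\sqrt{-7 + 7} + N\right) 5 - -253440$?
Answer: $253260$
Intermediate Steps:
$N = -36$ ($N = \left(-3\right) 12 = -36$)
$\left(\sqrt{-7 + 7} + N\right) 5 - -253440 = \left(\sqrt{-7 + 7} - 36\right) 5 - -253440 = \left(\sqrt{0} - 36\right) 5 + 253440 = \left(0 - 36\right) 5 + 253440 = \left(-36\right) 5 + 253440 = -180 + 253440 = 253260$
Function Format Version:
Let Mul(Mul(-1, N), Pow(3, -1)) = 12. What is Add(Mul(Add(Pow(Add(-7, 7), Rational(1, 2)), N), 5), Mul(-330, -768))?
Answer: 253260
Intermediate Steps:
N = -36 (N = Mul(-3, 12) = -36)
Add(Mul(Add(Pow(Add(-7, 7), Rational(1, 2)), N), 5), Mul(-330, -768)) = Add(Mul(Add(Pow(Add(-7, 7), Rational(1, 2)), -36), 5), Mul(-330, -768)) = Add(Mul(Add(Pow(0, Rational(1, 2)), -36), 5), 253440) = Add(Mul(Add(0, -36), 5), 253440) = Add(Mul(-36, 5), 253440) = Add(-180, 253440) = 253260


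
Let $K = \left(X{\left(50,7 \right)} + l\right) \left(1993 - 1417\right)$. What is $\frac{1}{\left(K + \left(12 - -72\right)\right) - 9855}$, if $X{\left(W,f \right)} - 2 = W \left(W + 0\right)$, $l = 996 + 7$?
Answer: $\frac{1}{2009109} \approx 4.9773 \cdot 10^{-7}$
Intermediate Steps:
$l = 1003$
$X{\left(W,f \right)} = 2 + W^{2}$ ($X{\left(W,f \right)} = 2 + W \left(W + 0\right) = 2 + W W = 2 + W^{2}$)
$K = 2018880$ ($K = \left(\left(2 + 50^{2}\right) + 1003\right) \left(1993 - 1417\right) = \left(\left(2 + 2500\right) + 1003\right) 576 = \left(2502 + 1003\right) 576 = 3505 \cdot 576 = 2018880$)
$\frac{1}{\left(K + \left(12 - -72\right)\right) - 9855} = \frac{1}{\left(2018880 + \left(12 - -72\right)\right) - 9855} = \frac{1}{\left(2018880 + \left(12 + 72\right)\right) - 9855} = \frac{1}{\left(2018880 + 84\right) - 9855} = \frac{1}{2018964 - 9855} = \frac{1}{2009109}$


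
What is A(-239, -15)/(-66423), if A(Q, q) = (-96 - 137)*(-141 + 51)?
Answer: -6990/22141 ≈ -0.31570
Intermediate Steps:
A(Q, q) = 20970 (A(Q, q) = -233*(-90) = 20970)
A(-239, -15)/(-66423) = 20970/(-66423) = 20970*(-1/66423) = -6990/22141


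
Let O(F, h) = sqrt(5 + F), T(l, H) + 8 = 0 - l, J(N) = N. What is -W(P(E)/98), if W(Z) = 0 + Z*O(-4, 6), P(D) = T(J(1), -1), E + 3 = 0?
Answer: 9/98 ≈ 0.091837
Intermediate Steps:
E = -3 (E = -3 + 0 = -3)
T(l, H) = -8 - l (T(l, H) = -8 + (0 - l) = -8 - l)
P(D) = -9 (P(D) = -8 - 1*1 = -8 - 1 = -9)
W(Z) = Z (W(Z) = 0 + Z*sqrt(5 - 4) = 0 + Z*sqrt(1) = 0 + Z*1 = 0 + Z = Z)
-W(P(E)/98) = -(-9)/98 = -1*(-9/98) = 9/98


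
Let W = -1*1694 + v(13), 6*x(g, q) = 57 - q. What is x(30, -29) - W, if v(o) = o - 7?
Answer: 5107/3 ≈ 1702.3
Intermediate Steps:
x(g, q) = 19/2 - q/6 (x(g, q) = (57 - q)/6 = 19/2 - q/6)
v(o) = -7 + o
W = -1688 (W = -1*1694 + (-7 + 13) = -1694 + 6 = -1688)
x(30, -29) - W = (19/2 - ⅙*(-29)) - 1*(-1688) = (19/2 + 29/6) + 1688 = 43/3 + 1688 = 5107/3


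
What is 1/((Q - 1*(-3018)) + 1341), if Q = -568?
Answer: 1/3791 ≈ 0.00026378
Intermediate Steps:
1/((Q - 1*(-3018)) + 1341) = 1/((-568 - 1*(-3018)) + 1341) = 1/((-568 + 3018) + 1341) = 1/(2450 + 1341) = 1/3791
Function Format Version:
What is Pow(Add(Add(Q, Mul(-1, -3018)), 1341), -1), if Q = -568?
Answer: Rational(1, 3791) ≈ 0.00026378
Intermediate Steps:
Pow(Add(Add(Q, Mul(-1, -3018)), 1341), -1) = Pow(Add(Add(-568, Mul(-1, -3018)), 1341), -1) = Pow(Add(Add(-568, 3018), 1341), -1) = Pow(Add(2450, 1341), -1) = Pow(3791, -1) = Rational(1, 3791)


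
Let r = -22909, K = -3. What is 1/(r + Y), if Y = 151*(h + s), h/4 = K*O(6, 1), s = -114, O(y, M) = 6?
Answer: -1/50995 ≈ -1.9610e-5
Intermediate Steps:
h = -72 (h = 4*(-3*6) = 4*(-18) = -72)
Y = -28086 (Y = 151*(-72 - 114) = 151*(-186) = -28086)
1/(r + Y) = 1/(-22909 - 28086) = 1/(-50995) = -1/50995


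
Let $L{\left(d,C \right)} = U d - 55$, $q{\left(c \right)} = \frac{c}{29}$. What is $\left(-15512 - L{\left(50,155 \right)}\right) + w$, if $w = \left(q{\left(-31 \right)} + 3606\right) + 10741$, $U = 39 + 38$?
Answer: $- \frac{143871}{29} \approx -4961.1$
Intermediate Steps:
$q{\left(c \right)} = \frac{c}{29}$ ($q{\left(c \right)} = c \frac{1}{29} = \frac{c}{29}$)
$U = 77$
$L{\left(d,C \right)} = -55 + 77 d$ ($L{\left(d,C \right)} = 77 d - 55 = -55 + 77 d$)
$w = \frac{416032}{29}$ ($w = \left(\frac{1}{29} \left(-31\right) + 3606\right) + 10741 = \left(- \frac{31}{29} + 3606\right) + 10741 = \frac{104543}{29} + 10741 = \frac{416032}{29} \approx 14346.0$)
$\left(-15512 - L{\left(50,155 \right)}\right) + w = \left(-15512 - \left(-55 + 77 \cdot 50\right)\right) + \frac{416032}{29} = \left(-15512 - \left(-55 + 3850\right)\right) + \frac{416032}{29} = \left(-15512 - 3795\right) + \frac{416032}{29} = -19307 + \frac{416032}{29} = - \frac{143871}{29}$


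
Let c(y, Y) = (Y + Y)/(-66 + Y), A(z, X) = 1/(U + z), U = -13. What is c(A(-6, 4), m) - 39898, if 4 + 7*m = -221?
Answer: -9136492/229 ≈ -39897.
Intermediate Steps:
A(z, X) = 1/(-13 + z)
m = -225/7 (m = -4/7 + (1/7)*(-221) = -4/7 - 221/7 = -225/7 ≈ -32.143)
c(y, Y) = 2*Y/(-66 + Y) (c(y, Y) = (2*Y)/(-66 + Y) = 2*Y/(-66 + Y))
c(A(-6, 4), m) - 39898 = 2*(-225/7)/(-66 - 225/7) - 39898 = 2*(-225/7)/(-687/7) - 39898 = 2*(-225/7)*(-7/687) - 39898 = 150/229 - 39898 = -9136492/229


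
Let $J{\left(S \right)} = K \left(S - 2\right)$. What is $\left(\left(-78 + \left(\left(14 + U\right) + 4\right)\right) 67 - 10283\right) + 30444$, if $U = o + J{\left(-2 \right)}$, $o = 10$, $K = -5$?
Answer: $18151$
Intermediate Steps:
$J{\left(S \right)} = 10 - 5 S$ ($J{\left(S \right)} = - 5 \left(S - 2\right) = - 5 \left(-2 + S\right) = 10 - 5 S$)
$U = 30$ ($U = 10 + \left(10 - -10\right) = 10 + \left(10 + 10\right) = 10 + 20 = 30$)
$\left(\left(-78 + \left(\left(14 + U\right) + 4\right)\right) 67 - 10283\right) + 30444 = \left(\left(-78 + \left(\left(14 + 30\right) + 4\right)\right) 67 - 10283\right) + 30444 = \left(\left(-78 + \left(44 + 4\right)\right) 67 - 10283\right) + 30444 = \left(\left(-78 + 48\right) 67 - 10283\right) + 30444 = \left(\left(-30\right) 67 - 10283\right) + 30444 = \left(-2010 - 10283\right) + 30444 = -12293 + 30444 = 18151$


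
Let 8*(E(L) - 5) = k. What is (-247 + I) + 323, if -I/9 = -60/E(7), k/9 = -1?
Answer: 6676/31 ≈ 215.35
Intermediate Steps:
k = -9 (k = 9*(-1) = -9)
E(L) = 31/8 (E(L) = 5 + (1/8)*(-9) = 5 - 9/8 = 31/8)
I = 4320/31 (I = -(-540)/31/8 = -(-540)*8/31 = -9*(-480/31) = 4320/31 ≈ 139.35)
(-247 + I) + 323 = (-247 + 4320/31) + 323 = -3337/31 + 323 = 6676/31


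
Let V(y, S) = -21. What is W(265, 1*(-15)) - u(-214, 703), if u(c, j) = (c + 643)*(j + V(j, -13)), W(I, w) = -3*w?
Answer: -292533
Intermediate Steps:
u(c, j) = (-21 + j)*(643 + c) (u(c, j) = (c + 643)*(j - 21) = (643 + c)*(-21 + j) = (-21 + j)*(643 + c))
W(265, 1*(-15)) - u(-214, 703) = -3*(-15) - (-13503 - 21*(-214) + 643*703 - 214*703) = -3*(-15) - (-13503 + 4494 + 452029 - 150442) = 45 - 1*292578 = 45 - 292578 = -292533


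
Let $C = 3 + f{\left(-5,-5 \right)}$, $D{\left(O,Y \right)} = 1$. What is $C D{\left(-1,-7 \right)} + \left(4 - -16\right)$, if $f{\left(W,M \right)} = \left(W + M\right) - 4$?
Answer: $9$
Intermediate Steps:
$f{\left(W,M \right)} = -4 + M + W$ ($f{\left(W,M \right)} = \left(M + W\right) - 4 = -4 + M + W$)
$C = -11$ ($C = 3 - 14 = -11$)
$C D{\left(-1,-7 \right)} + \left(4 - -16\right) = \left(-11\right) 1 + \left(4 - -16\right) = -11 + \left(4 + 16\right) = -11 + 20 = 9$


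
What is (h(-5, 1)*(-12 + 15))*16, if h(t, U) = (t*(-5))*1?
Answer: 1200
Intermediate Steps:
h(t, U) = -5*t (h(t, U) = -5*t*1 = -5*t)
(h(-5, 1)*(-12 + 15))*16 = ((-5*(-5))*(-12 + 15))*16 = (25*3)*16 = 75*16 = 1200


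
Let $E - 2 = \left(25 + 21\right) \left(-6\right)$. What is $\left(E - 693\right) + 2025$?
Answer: $1058$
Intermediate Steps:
$E = -274$ ($E = 2 + \left(25 + 21\right) \left(-6\right) = 2 + 46 \left(-6\right) = 2 - 276 = -274$)
$\left(E - 693\right) + 2025 = \left(-274 - 693\right) + 2025 = -967 + 2025 = 1058$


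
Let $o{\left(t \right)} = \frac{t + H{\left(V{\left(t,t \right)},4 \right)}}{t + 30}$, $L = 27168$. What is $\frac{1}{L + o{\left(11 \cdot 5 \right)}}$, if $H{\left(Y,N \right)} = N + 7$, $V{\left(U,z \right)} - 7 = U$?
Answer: $\frac{85}{2309346} \approx 3.6807 \cdot 10^{-5}$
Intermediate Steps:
$V{\left(U,z \right)} = 7 + U$
$H{\left(Y,N \right)} = 7 + N$
$o{\left(t \right)} = \frac{11 + t}{30 + t}$ ($o{\left(t \right)} = \frac{t + \left(7 + 4\right)}{t + 30} = \frac{t + 11}{30 + t} = \frac{11 + t}{30 + t}$)
$\frac{1}{L + o{\left(11 \cdot 5 \right)}} = \frac{1}{27168 + \frac{11 + 11 \cdot 5}{30 + 11 \cdot 5}} = \frac{1}{27168 + \frac{11 + 55}{30 + 55}} = \frac{1}{27168 + \frac{1}{85} \cdot 66} = \frac{1}{27168 + \frac{66}{85}} = \frac{1}{\frac{2309346}{85}} = \frac{85}{2309346}$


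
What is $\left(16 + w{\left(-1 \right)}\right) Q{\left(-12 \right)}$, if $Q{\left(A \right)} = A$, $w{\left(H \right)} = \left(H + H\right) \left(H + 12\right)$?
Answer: $72$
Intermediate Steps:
$w{\left(H \right)} = 2 H \left(12 + H\right)$
$\left(16 + w{\left(-1 \right)}\right) Q{\left(-12 \right)} = \left(16 + 2 \left(-1\right) \left(12 - 1\right)\right) \left(-12\right) = \left(16 + 2 \left(-1\right) 11\right) \left(-12\right) = \left(16 - 22\right) \left(-12\right) = \left(-6\right) \left(-12\right) = 72$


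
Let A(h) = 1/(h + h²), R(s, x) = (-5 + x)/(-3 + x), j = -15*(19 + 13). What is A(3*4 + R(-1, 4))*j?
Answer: -40/11 ≈ -3.6364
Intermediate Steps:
j = -480 (j = -15*32 = -480)
R(s, x) = (-5 + x)/(-3 + x)
A(3*4 + R(-1, 4))*j = (1/((3*4 + (-5 + 4)/(-3 + 4))*(1 + (3*4 + (-5 + 4)/(-3 + 4)))))*(-480) = (1/((12 - 1/1)*(1 + (12 - 1/1))))*(-480) = (1/((12 + 1*(-1))*(1 + (12 + 1*(-1)))))*(-480) = (1/((12 - 1)*(1 + (12 - 1))))*(-480) = (1/(11*(1 + 11)))*(-480) = ((1/11)/12)*(-480) = ((1/11)*(1/12))*(-480) = (1/132)*(-480) = -40/11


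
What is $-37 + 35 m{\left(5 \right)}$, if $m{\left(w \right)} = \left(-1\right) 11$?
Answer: $-422$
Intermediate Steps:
$m{\left(w \right)} = -11$
$-37 + 35 m{\left(5 \right)} = -37 + 35 \left(-11\right) = -37 - 385 = -422$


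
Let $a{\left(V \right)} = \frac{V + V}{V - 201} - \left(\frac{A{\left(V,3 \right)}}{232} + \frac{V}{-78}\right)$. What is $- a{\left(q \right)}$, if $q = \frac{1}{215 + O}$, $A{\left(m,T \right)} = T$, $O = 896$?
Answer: $\frac{14510798833}{1122392682840} \approx 0.012928$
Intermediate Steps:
$q = \frac{1}{1111}$ ($q = \frac{1}{215 + 896} = \frac{1}{1111} \approx 0.00090009$)
$a{\left(V \right)} = - \frac{3}{232} + \frac{V}{78} + \frac{2 V}{-201 + V}$ ($a{\left(V \right)} = \frac{V + V}{V - 201} - \left(\frac{3}{232} + \frac{V}{-78}\right) = \frac{2 V}{-201 + V} - \left(3 \cdot \frac{1}{232} + V \left(- \frac{1}{78}\right)\right) = \frac{2 V}{-201 + V} - \left(\frac{3}{232} - \frac{V}{78}\right) = \frac{2 V}{-201 + V} + \left(- \frac{3}{232} + \frac{V}{78}\right) = - \frac{3}{232} + \frac{V}{78} + \frac{2 V}{-201 + V}$)
$- a{\left(q \right)} = - \frac{23517 - \frac{5337}{1111} + \frac{116}{1234321}}{9048 \left(-201 + \frac{1}{1111}\right)} = - \frac{23517 - \frac{5337}{1111} + 116 \cdot \frac{1}{1234321}}{9048 \left(- \frac{223310}{1111}\right)} = - \frac{\left(-1111\right) \left(23517 - \frac{5337}{1111} + \frac{116}{1234321}\right)}{9048 \cdot 223310} = - \frac{\left(-1111\right) 29021597666}{9048 \cdot 223310 \cdot 1234321} = \left(-1\right) \left(- \frac{14510798833}{1122392682840}\right) = \frac{14510798833}{1122392682840}$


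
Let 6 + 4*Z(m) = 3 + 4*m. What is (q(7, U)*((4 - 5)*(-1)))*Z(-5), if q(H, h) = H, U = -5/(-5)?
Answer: -161/4 ≈ -40.250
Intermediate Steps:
U = 1 (U = -5*(-⅕) = 1)
Z(m) = -¾ + m (Z(m) = -3/2 + (3 + 4*m)/4 = -3/2 + (¾ + m) = -¾ + m)
(q(7, U)*((4 - 5)*(-1)))*Z(-5) = (7*((4 - 5)*(-1)))*(-¾ - 5) = (7*(-1*(-1)))*(-23/4) = (7*1)*(-23/4) = 7*(-23/4) = -161/4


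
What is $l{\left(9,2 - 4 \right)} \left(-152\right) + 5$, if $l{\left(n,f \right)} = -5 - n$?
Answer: $2133$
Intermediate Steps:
$l{\left(9,2 - 4 \right)} \left(-152\right) + 5 = \left(-5 - 9\right) \left(-152\right) + 5 = \left(-14\right) \left(-152\right) + 5 = 2128 + 5 = 2133$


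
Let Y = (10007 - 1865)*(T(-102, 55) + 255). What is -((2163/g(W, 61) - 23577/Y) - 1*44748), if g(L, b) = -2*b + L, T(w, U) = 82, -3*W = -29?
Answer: 40944945269/914618 ≈ 44767.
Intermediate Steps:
W = 29/3 (W = -⅓*(-29) = 29/3 ≈ 9.6667)
Y = 2743854 (Y = (10007 - 1865)*(82 + 255) = 8142*337 = 2743854)
g(L, b) = L - 2*b
-((2163/g(W, 61) - 23577/Y) - 1*44748) = -((2163/(29/3 - 2*61) - 23577/2743854) - 1*44748) = -((2163/(29/3 - 122) - 23577*1/2743854) - 44748) = -((2163/(-337/3) - 7859/914618) - 44748) = -((2163*(-3/337) - 7859/914618) - 44748) = -((-6489/337 - 7859/914618) - 44748) = -(-17619005/914618 - 44748) = -1*(-40944945269/914618) = 40944945269/914618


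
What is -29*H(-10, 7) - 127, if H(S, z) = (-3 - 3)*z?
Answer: 1091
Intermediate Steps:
H(S, z) = -6*z
-29*H(-10, 7) - 127 = -(-174)*7 - 127 = -29*(-42) - 127 = 1218 - 127 = 1091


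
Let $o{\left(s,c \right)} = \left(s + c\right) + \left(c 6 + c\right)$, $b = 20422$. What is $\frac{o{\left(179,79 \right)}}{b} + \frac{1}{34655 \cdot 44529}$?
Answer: $\frac{1251496693867}{31514260252890} \approx 0.039712$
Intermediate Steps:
$o{\left(s,c \right)} = s + 8 c$ ($o{\left(s,c \right)} = \left(c + s\right) + \left(6 c + c\right) = \left(c + s\right) + 7 c = s + 8 c$)
$\frac{o{\left(179,79 \right)}}{b} + \frac{1}{34655 \cdot 44529} = \frac{179 + 8 \cdot 79}{20422} + \frac{1}{34655 \cdot 44529} = \left(179 + 632\right) \frac{1}{20422} + \frac{1}{34655} \cdot \frac{1}{44529} = 811 \cdot \frac{1}{20422} + \frac{1}{1543152495} = \frac{811}{20422} + \frac{1}{1543152495} = \frac{1251496693867}{31514260252890}$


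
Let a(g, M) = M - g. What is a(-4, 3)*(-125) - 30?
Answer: -905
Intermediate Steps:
a(-4, 3)*(-125) - 30 = (3 - 1*(-4))*(-125) - 30 = (3 + 4)*(-125) - 30 = 7*(-125) - 30 = -875 - 30 = -905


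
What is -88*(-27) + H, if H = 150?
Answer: 2526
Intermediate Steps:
-88*(-27) + H = -88*(-27) + 150 = 2376 + 150 = 2526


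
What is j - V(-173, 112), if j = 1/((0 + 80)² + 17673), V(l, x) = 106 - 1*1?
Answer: -2527664/24073 ≈ -105.00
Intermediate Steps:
V(l, x) = 105 (V(l, x) = 106 - 1 = 105)
j = 1/24073 (j = 1/(80² + 17673) = 1/(6400 + 17673) = 1/24073 ≈ 4.1540e-5)
j - V(-173, 112) = 1/24073 - 1*105 = 1/24073 - 105 = -2527664/24073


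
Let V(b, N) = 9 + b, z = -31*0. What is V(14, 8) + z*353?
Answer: 23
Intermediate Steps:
z = 0
V(14, 8) + z*353 = (9 + 14) + 0*353 = 23 + 0 = 23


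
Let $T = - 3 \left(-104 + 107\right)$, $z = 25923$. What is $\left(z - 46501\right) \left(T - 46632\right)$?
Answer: $959778498$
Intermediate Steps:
$T = -9$ ($T = \left(-3\right) 3 = -9$)
$\left(z - 46501\right) \left(T - 46632\right) = \left(25923 - 46501\right) \left(-9 - 46632\right) = \left(-20578\right) \left(-46641\right) = 959778498$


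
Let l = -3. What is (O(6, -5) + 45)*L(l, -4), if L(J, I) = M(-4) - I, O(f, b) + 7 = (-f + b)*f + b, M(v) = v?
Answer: 0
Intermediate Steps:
O(f, b) = -7 + b + f*(b - f) (O(f, b) = -7 + ((-f + b)*f + b) = -7 + ((b - f)*f + b) = -7 + (f*(b - f) + b) = -7 + (b + f*(b - f)) = -7 + b + f*(b - f))
L(J, I) = -4 - I
(O(6, -5) + 45)*L(l, -4) = ((-7 - 5 - 1*6**2 - 5*6) + 45)*(-4 - 1*(-4)) = ((-7 - 5 - 1*36 - 30) + 45)*(-4 + 4) = ((-7 - 5 - 36 - 30) + 45)*0 = (-78 + 45)*0 = -33*0 = 0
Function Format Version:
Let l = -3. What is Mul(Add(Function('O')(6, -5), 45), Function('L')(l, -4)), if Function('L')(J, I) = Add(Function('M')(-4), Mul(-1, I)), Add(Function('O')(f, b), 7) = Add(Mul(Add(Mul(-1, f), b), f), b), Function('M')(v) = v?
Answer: 0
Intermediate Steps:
Function('O')(f, b) = Add(-7, b, Mul(f, Add(b, Mul(-1, f)))) (Function('O')(f, b) = Add(-7, Add(Mul(Add(Mul(-1, f), b), f), b)) = Add(-7, Add(Mul(Add(b, Mul(-1, f)), f), b)) = Add(-7, Add(Mul(f, Add(b, Mul(-1, f))), b)) = Add(-7, Add(b, Mul(f, Add(b, Mul(-1, f))))) = Add(-7, b, Mul(f, Add(b, Mul(-1, f)))))
Function('L')(J, I) = Add(-4, Mul(-1, I))
Mul(Add(Function('O')(6, -5), 45), Function('L')(l, -4)) = Mul(Add(Add(-7, -5, Mul(-1, Pow(6, 2)), Mul(-5, 6)), 45), Add(-4, Mul(-1, -4))) = Mul(Add(Add(-7, -5, Mul(-1, 36), -30), 45), Add(-4, 4)) = Mul(Add(Add(-7, -5, -36, -30), 45), 0) = Mul(Add(-78, 45), 0) = Mul(-33, 0) = 0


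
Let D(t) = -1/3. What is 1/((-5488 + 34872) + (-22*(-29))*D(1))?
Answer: 3/87514 ≈ 3.4280e-5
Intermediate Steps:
D(t) = -⅓ (D(t) = -1*⅓ = -⅓)
1/((-5488 + 34872) + (-22*(-29))*D(1)) = 1/((-5488 + 34872) - 22*(-29)*(-⅓)) = 1/(29384 + 638*(-⅓)) = 1/(29384 - 638/3) = 1/(87514/3) = 3/87514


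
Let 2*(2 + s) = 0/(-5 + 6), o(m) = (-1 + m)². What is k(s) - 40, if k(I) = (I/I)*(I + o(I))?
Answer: -33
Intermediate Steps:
s = -2 (s = -2 + (0/(-5 + 6))/2 = -2 + (0/1)/2 = -2 + (1*0)/2 = -2 + (½)*0 = -2 + 0 = -2)
k(I) = I + (-1 + I)² (k(I) = (I/I)*(I + (-1 + I)²) = 1*(I + (-1 + I)²) = I + (-1 + I)²)
k(s) - 40 = (-2 + (-1 - 2)²) - 40 = (-2 + (-3)²) - 40 = (-2 + 9) - 40 = 7 - 40 = -33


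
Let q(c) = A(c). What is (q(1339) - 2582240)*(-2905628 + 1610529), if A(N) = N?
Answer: 3342522304199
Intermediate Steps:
q(c) = c
(q(1339) - 2582240)*(-2905628 + 1610529) = (1339 - 2582240)*(-2905628 + 1610529) = -2580901*(-1295099) = 3342522304199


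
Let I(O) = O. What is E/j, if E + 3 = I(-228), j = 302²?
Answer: -231/91204 ≈ -0.0025328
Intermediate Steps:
j = 91204
E = -231 (E = -3 - 228 = -231)
E/j = -231/91204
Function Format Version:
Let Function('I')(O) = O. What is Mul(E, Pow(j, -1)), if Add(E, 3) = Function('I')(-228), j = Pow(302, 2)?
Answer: Rational(-231, 91204) ≈ -0.0025328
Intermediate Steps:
j = 91204
E = -231 (E = Add(-3, -228) = -231)
Mul(E, Pow(j, -1)) = Mul(-231, Pow(91204, -1)) = Mul(-231, Rational(1, 91204)) = Rational(-231, 91204)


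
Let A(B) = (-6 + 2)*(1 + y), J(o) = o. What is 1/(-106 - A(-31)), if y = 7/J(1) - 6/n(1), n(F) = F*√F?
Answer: -1/98 ≈ -0.010204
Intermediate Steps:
n(F) = F^(3/2)
y = 1 (y = 7/1 - 6/(1^(3/2)) = 7*1 - 6/1 = 7 - 6*1 = 7 - 6 = 1)
A(B) = -8 (A(B) = (-6 + 2)*(1 + 1) = -4*2 = -8)
1/(-106 - A(-31)) = 1/(-106 - 1*(-8)) = 1/(-106 + 8) = 1/(-98) = -1/98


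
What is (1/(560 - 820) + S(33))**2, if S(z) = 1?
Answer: 67081/67600 ≈ 0.99232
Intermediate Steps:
(1/(560 - 820) + S(33))**2 = (1/(560 - 820) + 1)**2 = (1/(-260) + 1)**2 = (-1/260 + 1)**2 = (259/260)**2 = 67081/67600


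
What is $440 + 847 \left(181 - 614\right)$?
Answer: $-366311$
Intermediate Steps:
$440 + 847 \left(181 - 614\right) = 440 + 847 \left(-433\right) = 440 - 366751 = -366311$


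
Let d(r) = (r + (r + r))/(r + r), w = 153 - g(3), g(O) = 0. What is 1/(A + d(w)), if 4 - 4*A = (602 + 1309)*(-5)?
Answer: 4/9565 ≈ 0.00041819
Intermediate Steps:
A = 9559/4 (A = 1 - (602 + 1309)*(-5)/4 = 1 - 1911*(-5)/4 = 1 - 1/4*(-9555) = 1 + 9555/4 = 9559/4 ≈ 2389.8)
w = 153 (w = 153 - 1*0 = 153 + 0 = 153)
d(r) = 3/2 (d(r) = (r + 2*r)/((2*r)) = (3*r)*(1/(2*r)) = 3/2)
1/(A + d(w)) = 1/(9559/4 + 3/2) = 1/(9565/4) = 4/9565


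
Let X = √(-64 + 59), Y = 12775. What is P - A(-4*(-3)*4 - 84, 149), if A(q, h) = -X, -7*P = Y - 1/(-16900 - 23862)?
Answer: -520734551/285334 + I*√5 ≈ -1825.0 + 2.2361*I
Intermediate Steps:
P = -520734551/285334 (P = -(12775 - 1/(-16900 - 23862))/7 = -(12775 - 1/(-40762))/7 = -(12775 - 1*(-1/40762))/7 = -(12775 + 1/40762)/7 = -⅐*520734551/40762 = -520734551/285334 ≈ -1825.0)
X = I*√5 (X = √(-5) = I*√5 ≈ 2.2361*I)
A(q, h) = -I*√5
P - A(-4*(-3)*4 - 84, 149) = -520734551/285334 - (-1)*I*√5 = -520734551/285334 + I*√5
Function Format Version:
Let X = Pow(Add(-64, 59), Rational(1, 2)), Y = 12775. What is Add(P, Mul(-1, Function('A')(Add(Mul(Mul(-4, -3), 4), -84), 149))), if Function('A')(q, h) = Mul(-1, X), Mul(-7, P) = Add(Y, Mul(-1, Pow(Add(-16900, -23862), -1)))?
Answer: Add(Rational(-520734551, 285334), Mul(I, Pow(5, Rational(1, 2)))) ≈ Add(-1825.0, Mul(2.2361, I))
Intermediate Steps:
P = Rational(-520734551, 285334) (P = Mul(Rational(-1, 7), Add(12775, Mul(-1, Pow(Add(-16900, -23862), -1)))) = Mul(Rational(-1, 7), Add(12775, Mul(-1, Pow(-40762, -1)))) = Mul(Rational(-1, 7), Add(12775, Mul(-1, Rational(-1, 40762)))) = Mul(Rational(-1, 7), Add(12775, Rational(1, 40762))) = Mul(Rational(-1, 7), Rational(520734551, 40762)) = Rational(-520734551, 285334) ≈ -1825.0)
X = Mul(I, Pow(5, Rational(1, 2))) (X = Pow(-5, Rational(1, 2)) = Mul(I, Pow(5, Rational(1, 2))) ≈ Mul(2.2361, I))
Function('A')(q, h) = Mul(-1, I, Pow(5, Rational(1, 2))) (Function('A')(q, h) = Mul(-1, Mul(I, Pow(5, Rational(1, 2)))) = Mul(-1, I, Pow(5, Rational(1, 2))))
Add(P, Mul(-1, Function('A')(Add(Mul(Mul(-4, -3), 4), -84), 149))) = Add(Rational(-520734551, 285334), Mul(-1, Mul(-1, I, Pow(5, Rational(1, 2))))) = Add(Rational(-520734551, 285334), Mul(I, Pow(5, Rational(1, 2))))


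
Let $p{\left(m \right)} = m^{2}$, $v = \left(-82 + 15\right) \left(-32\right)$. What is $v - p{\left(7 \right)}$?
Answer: $2095$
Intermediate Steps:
$v = 2144$ ($v = \left(-67\right) \left(-32\right) = 2144$)
$v - p{\left(7 \right)} = 2144 - 7^{2} = 2144 - 49 = 2095$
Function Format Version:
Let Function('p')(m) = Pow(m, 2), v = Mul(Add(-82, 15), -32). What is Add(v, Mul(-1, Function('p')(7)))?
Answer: 2095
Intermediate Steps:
v = 2144 (v = Mul(-67, -32) = 2144)
Add(v, Mul(-1, Function('p')(7))) = Add(2144, Mul(-1, Pow(7, 2))) = Add(2144, Mul(-1, 49)) = Add(2144, -49) = 2095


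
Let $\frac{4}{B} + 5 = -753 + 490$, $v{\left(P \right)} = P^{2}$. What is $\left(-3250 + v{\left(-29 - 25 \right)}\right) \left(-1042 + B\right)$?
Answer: $\frac{23318210}{67} \approx 3.4803 \cdot 10^{5}$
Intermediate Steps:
$B = - \frac{1}{67}$ ($B = \frac{4}{-5 + \left(-753 + 490\right)} = \frac{4}{-5 - 263} = \frac{4}{-268} = 4 \left(- \frac{1}{268}\right) = - \frac{1}{67} \approx -0.014925$)
$\left(-3250 + v{\left(-29 - 25 \right)}\right) \left(-1042 + B\right) = \left(-3250 + \left(-29 - 25\right)^{2}\right) \left(-1042 - \frac{1}{67}\right) = \left(-3250 + \left(-54\right)^{2}\right) \left(- \frac{69815}{67}\right) = \left(-3250 + 2916\right) \left(- \frac{69815}{67}\right) = \left(-334\right) \left(- \frac{69815}{67}\right) = \frac{23318210}{67}$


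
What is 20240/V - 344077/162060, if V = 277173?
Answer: -1334619709/650995020 ≈ -2.0501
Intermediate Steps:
20240/V - 344077/162060 = 20240/277173 - 344077/162060 = 20240*(1/277173) - 344077*1/162060 = 880/12051 - 344077/162060 = -1334619709/650995020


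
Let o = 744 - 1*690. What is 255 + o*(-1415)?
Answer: -76155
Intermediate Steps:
o = 54 (o = 744 - 690 = 54)
255 + o*(-1415) = 255 + 54*(-1415) = 255 - 76410 = -76155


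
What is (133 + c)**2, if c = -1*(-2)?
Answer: 18225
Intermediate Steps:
c = 2
(133 + c)**2 = (133 + 2)**2 = 135**2 = 18225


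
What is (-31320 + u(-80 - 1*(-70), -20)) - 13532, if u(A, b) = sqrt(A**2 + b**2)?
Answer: -44852 + 10*sqrt(5) ≈ -44830.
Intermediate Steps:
(-31320 + u(-80 - 1*(-70), -20)) - 13532 = (-31320 + sqrt((-80 - 1*(-70))**2 + (-20)**2)) - 13532 = (-31320 + sqrt((-80 + 70)**2 + 400)) - 13532 = (-31320 + sqrt((-10)**2 + 400)) - 13532 = (-31320 + sqrt(100 + 400)) - 13532 = (-31320 + sqrt(500)) - 13532 = (-31320 + 10*sqrt(5)) - 13532 = -44852 + 10*sqrt(5)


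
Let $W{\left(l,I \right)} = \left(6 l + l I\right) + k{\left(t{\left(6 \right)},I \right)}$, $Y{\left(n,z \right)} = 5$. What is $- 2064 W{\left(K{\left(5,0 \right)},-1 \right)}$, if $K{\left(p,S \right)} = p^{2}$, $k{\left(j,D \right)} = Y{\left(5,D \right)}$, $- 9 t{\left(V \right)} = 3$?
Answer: $-268320$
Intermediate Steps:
$t{\left(V \right)} = - \frac{1}{3}$ ($t{\left(V \right)} = \left(- \frac{1}{9}\right) 3 = - \frac{1}{3}$)
$k{\left(j,D \right)} = 5$
$W{\left(l,I \right)} = 5 + 6 l + I l$ ($W{\left(l,I \right)} = \left(6 l + l I\right) + 5 = \left(6 l + I l\right) + 5 = 5 + 6 l + I l$)
$- 2064 W{\left(K{\left(5,0 \right)},-1 \right)} = - 2064 \left(5 + 6 \cdot 5^{2} - 5^{2}\right) = - 2064 \left(5 + 6 \cdot 25 - 25\right) = - 2064 \left(5 + 150 - 25\right) = \left(-2064\right) 130 = -268320$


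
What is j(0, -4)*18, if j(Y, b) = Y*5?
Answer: 0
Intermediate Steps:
j(Y, b) = 5*Y
j(0, -4)*18 = (5*0)*18 = 0*18 = 0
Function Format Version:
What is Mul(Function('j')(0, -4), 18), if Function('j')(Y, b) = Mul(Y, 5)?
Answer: 0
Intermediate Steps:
Function('j')(Y, b) = Mul(5, Y)
Mul(Function('j')(0, -4), 18) = Mul(Mul(5, 0), 18) = Mul(0, 18) = 0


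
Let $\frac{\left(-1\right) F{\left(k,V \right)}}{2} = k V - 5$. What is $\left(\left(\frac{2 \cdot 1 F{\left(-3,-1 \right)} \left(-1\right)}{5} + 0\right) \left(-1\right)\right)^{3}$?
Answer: $\frac{512}{125} \approx 4.096$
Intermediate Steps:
$F{\left(k,V \right)} = 10 - 2 V k$ ($F{\left(k,V \right)} = - 2 \left(k V - 5\right) = - 2 \left(V k - 5\right) = - 2 \left(-5 + V k\right) = 10 - 2 V k$)
$\left(\left(\frac{2 \cdot 1 F{\left(-3,-1 \right)} \left(-1\right)}{5} + 0\right) \left(-1\right)\right)^{3} = \left(\left(\frac{2 \cdot 1 \left(10 - \left(-2\right) \left(-3\right)\right) \left(-1\right)}{5} + 0\right) \left(-1\right)\right)^{3} = \left(\left(2 \left(10 - 6\right) \left(-1\right) \frac{1}{5} + 0\right) \left(-1\right)\right)^{3} = \left(\left(2 \cdot 4 \left(-1\right) \frac{1}{5} + 0\right) \left(-1\right)\right)^{3} = \left(\left(8 \left(-1\right) \frac{1}{5} + 0\right) \left(-1\right)\right)^{3} = \left(\left(\left(-8\right) \frac{1}{5} + 0\right) \left(-1\right)\right)^{3} = \left(\left(- \frac{8}{5} + 0\right) \left(-1\right)\right)^{3} = \left(\left(- \frac{8}{5}\right) \left(-1\right)\right)^{3} = \left(\frac{8}{5}\right)^{3} = \frac{512}{125}$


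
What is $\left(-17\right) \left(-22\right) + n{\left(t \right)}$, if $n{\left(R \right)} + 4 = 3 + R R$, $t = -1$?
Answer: $374$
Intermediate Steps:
$n{\left(R \right)} = -1 + R^{2}$ ($n{\left(R \right)} = -4 + \left(3 + R R\right) = -4 + \left(3 + R^{2}\right) = -1 + R^{2}$)
$\left(-17\right) \left(-22\right) + n{\left(t \right)} = \left(-17\right) \left(-22\right) - \left(1 - \left(-1\right)^{2}\right) = 374 + \left(-1 + 1\right) = 374 + 0 = 374$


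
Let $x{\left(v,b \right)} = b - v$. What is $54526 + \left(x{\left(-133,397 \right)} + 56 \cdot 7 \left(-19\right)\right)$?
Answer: $47608$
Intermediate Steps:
$54526 + \left(x{\left(-133,397 \right)} + 56 \cdot 7 \left(-19\right)\right) = 54526 + \left(\left(397 - -133\right) + 56 \cdot 7 \left(-19\right)\right) = 54526 + \left(\left(397 + 133\right) + 392 \left(-19\right)\right) = 54526 + \left(530 - 7448\right) = 54526 - 6918 = 47608$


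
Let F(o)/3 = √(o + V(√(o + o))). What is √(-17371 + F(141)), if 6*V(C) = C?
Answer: √(-69484 + 2*√6*√(846 + √282))/2 ≈ 131.66*I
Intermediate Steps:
V(C) = C/6
F(o) = 3*√(o + √2*√o/6) (F(o) = 3*√(o + √(o + o)/6) = 3*√(o + √(2*o)/6) = 3*√(o + (√2*√o)/6) = 3*√(o + √2*√o/6))
√(-17371 + F(141)) = √(-17371 + √(36*141 + 6*√2*√141)/2) = √(-17371 + √(5076 + 6*√282)/2)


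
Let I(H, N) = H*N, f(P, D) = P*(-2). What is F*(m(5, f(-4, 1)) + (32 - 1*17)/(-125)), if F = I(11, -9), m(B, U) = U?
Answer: -19503/25 ≈ -780.12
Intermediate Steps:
f(P, D) = -2*P
F = -99 (F = 11*(-9) = -99)
F*(m(5, f(-4, 1)) + (32 - 1*17)/(-125)) = -99*(-2*(-4) + (32 - 1*17)/(-125)) = -99*(8 + (32 - 17)*(-1/125)) = -99*(8 + 15*(-1/125)) = -99*(8 - 3/25) = -99*197/25 = -19503/25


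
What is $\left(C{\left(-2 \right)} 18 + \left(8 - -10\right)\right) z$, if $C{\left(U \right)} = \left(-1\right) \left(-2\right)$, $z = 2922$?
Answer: $157788$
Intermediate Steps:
$C{\left(U \right)} = 2$
$\left(C{\left(-2 \right)} 18 + \left(8 - -10\right)\right) z = \left(2 \cdot 18 + \left(8 - -10\right)\right) 2922 = \left(36 + \left(8 + 10\right)\right) 2922 = \left(36 + 18\right) 2922 = 54 \cdot 2922 = 157788$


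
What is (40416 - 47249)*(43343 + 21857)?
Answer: -445511600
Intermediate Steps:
(40416 - 47249)*(43343 + 21857) = -6833*65200 = -445511600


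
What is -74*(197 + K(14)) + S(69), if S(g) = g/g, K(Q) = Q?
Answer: -15613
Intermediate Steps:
S(g) = 1
-74*(197 + K(14)) + S(69) = -74*(197 + 14) + 1 = -74*211 + 1 = -15614 + 1 = -15613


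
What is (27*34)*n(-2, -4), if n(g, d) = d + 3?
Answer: -918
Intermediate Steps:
n(g, d) = 3 + d
(27*34)*n(-2, -4) = (27*34)*(3 - 4) = 918*(-1) = -918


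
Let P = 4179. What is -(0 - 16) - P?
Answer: -4163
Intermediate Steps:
-(0 - 16) - P = -(0 - 16) - 1*4179 = -1*(-16) - 4179 = 16 - 4179 = -4163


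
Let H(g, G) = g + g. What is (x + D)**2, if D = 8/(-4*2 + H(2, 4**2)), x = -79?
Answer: 6561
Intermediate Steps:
H(g, G) = 2*g
D = -2 (D = 8/(-4*2 + 2*2) = 8/(-8 + 4) = 8/(-4) = -1/4*8 = -2)
(x + D)**2 = (-79 - 2)**2 = (-81)**2 = 6561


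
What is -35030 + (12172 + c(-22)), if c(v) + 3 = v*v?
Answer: -22377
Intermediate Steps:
c(v) = -3 + v² (c(v) = -3 + v*v = -3 + v²)
-35030 + (12172 + c(-22)) = -35030 + (12172 + (-3 + (-22)²)) = -35030 + (12172 + (-3 + 484)) = -35030 + (12172 + 481) = -35030 + 12653 = -22377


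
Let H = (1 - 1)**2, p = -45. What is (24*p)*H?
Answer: 0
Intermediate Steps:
H = 0 (H = 0**2 = 0)
(24*p)*H = (24*(-45))*0 = -1080*0 = 0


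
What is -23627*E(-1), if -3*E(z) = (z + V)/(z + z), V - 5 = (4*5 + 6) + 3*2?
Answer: -141762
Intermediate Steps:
V = 37 (V = 5 + ((4*5 + 6) + 3*2) = 5 + ((20 + 6) + 6) = 5 + (26 + 6) = 5 + 32 = 37)
E(z) = -(37 + z)/(6*z) (E(z) = -(z + 37)/(3*(z + z)) = -(37 + z)/(3*(2*z)) = -(37 + z)*1/(2*z)/3 = -(37 + z)/(6*z))
-23627*E(-1) = -23627*(-37 - 1*(-1))/(6*(-1)) = -23627*(-1)*(-37 + 1)/6 = -23627*(-1)*(-36)/6 = -23627*6 = -141762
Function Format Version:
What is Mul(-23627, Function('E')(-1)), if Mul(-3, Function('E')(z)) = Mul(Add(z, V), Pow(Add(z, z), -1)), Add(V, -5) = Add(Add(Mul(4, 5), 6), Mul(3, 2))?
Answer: -141762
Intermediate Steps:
V = 37 (V = Add(5, Add(Add(Mul(4, 5), 6), Mul(3, 2))) = Add(5, Add(Add(20, 6), 6)) = Add(5, Add(26, 6)) = Add(5, 32) = 37)
Function('E')(z) = Mul(Rational(-1, 6), Pow(z, -1), Add(37, z)) (Function('E')(z) = Mul(Rational(-1, 3), Mul(Add(z, 37), Pow(Add(z, z), -1))) = Mul(Rational(-1, 3), Mul(Add(37, z), Pow(Mul(2, z), -1))) = Mul(Rational(-1, 3), Mul(Add(37, z), Mul(Rational(1, 2), Pow(z, -1)))) = Mul(Rational(-1, 3), Mul(Rational(1, 2), Pow(z, -1), Add(37, z))) = Mul(Rational(-1, 6), Pow(z, -1), Add(37, z)))
Mul(-23627, Function('E')(-1)) = Mul(-23627, Mul(Rational(1, 6), Pow(-1, -1), Add(-37, Mul(-1, -1)))) = Mul(-23627, Mul(Rational(1, 6), -1, Add(-37, 1))) = Mul(-23627, Mul(Rational(1, 6), -1, -36)) = Mul(-23627, 6) = -141762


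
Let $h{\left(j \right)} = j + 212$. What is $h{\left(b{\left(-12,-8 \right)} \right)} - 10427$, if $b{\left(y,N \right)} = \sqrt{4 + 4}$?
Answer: $-10215 + 2 \sqrt{2} \approx -10212.0$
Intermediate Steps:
$b{\left(y,N \right)} = 2 \sqrt{2}$ ($b{\left(y,N \right)} = \sqrt{8} = 2 \sqrt{2}$)
$h{\left(j \right)} = 212 + j$
$h{\left(b{\left(-12,-8 \right)} \right)} - 10427 = \left(212 + 2 \sqrt{2}\right) - 10427 = -10215 + 2 \sqrt{2}$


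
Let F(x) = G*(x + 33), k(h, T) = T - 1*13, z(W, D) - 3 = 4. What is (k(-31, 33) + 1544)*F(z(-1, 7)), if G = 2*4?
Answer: 500480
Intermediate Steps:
z(W, D) = 7 (z(W, D) = 3 + 4 = 7)
G = 8
k(h, T) = -13 + T (k(h, T) = T - 13 = -13 + T)
F(x) = 264 + 8*x (F(x) = 8*(x + 33) = 8*(33 + x) = 264 + 8*x)
(k(-31, 33) + 1544)*F(z(-1, 7)) = ((-13 + 33) + 1544)*(264 + 8*7) = (20 + 1544)*(264 + 56) = 1564*320 = 500480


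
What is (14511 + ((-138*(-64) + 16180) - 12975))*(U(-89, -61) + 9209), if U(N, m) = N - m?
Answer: 243737188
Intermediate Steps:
(14511 + ((-138*(-64) + 16180) - 12975))*(U(-89, -61) + 9209) = (14511 + ((-138*(-64) + 16180) - 12975))*((-89 - 1*(-61)) + 9209) = (14511 + ((8832 + 16180) - 12975))*((-89 + 61) + 9209) = (14511 + (25012 - 12975))*(-28 + 9209) = (14511 + 12037)*9181 = 26548*9181 = 243737188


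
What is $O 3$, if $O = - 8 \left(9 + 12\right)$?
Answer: $-504$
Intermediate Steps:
$O = -168$ ($O = \left(-8\right) 21 = -168$)
$O 3 = \left(-168\right) 3 = -504$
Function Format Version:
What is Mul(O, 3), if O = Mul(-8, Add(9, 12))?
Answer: -504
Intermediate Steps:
O = -168 (O = Mul(-8, 21) = -168)
Mul(O, 3) = Mul(-168, 3) = -504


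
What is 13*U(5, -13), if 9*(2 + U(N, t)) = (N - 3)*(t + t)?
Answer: -910/9 ≈ -101.11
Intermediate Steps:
U(N, t) = -2 + 2*t*(-3 + N)/9 (U(N, t) = -2 + ((N - 3)*(t + t))/9 = -2 + ((-3 + N)*(2*t))/9 = -2 + (2*t*(-3 + N))/9 = -2 + 2*t*(-3 + N)/9)
13*U(5, -13) = 13*(-2 - ⅔*(-13) + (2/9)*5*(-13)) = 13*(-2 + 26/3 - 130/9) = 13*(-70/9) = -910/9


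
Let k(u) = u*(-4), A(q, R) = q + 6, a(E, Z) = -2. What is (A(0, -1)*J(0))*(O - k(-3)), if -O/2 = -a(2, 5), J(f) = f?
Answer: 0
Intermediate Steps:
A(q, R) = 6 + q
O = -4 (O = -(-2)*(-2) = -2*2 = -4)
k(u) = -4*u
(A(0, -1)*J(0))*(O - k(-3)) = ((6 + 0)*0)*(-4 - (-4)*(-3)) = (6*0)*(-4 - 1*12) = 0*(-4 - 12) = 0*(-16) = 0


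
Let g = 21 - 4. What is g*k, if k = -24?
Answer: -408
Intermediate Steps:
g = 17
g*k = 17*(-24) = -408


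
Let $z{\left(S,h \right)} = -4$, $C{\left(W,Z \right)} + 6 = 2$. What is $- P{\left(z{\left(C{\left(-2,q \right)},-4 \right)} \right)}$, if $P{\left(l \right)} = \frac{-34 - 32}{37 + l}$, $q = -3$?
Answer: $2$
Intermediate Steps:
$C{\left(W,Z \right)} = -4$ ($C{\left(W,Z \right)} = -6 + 2 = -4$)
$P{\left(l \right)} = - \frac{66}{37 + l}$
$- P{\left(z{\left(C{\left(-2,q \right)},-4 \right)} \right)} = - \frac{-66}{37 - 4} = - \frac{-66}{33} = \left(-1\right) \left(-2\right) = 2$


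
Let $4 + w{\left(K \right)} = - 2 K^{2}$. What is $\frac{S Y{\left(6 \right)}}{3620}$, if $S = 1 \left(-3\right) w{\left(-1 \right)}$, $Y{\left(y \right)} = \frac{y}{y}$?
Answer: $\frac{9}{1810} \approx 0.0049724$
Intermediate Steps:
$Y{\left(y \right)} = 1$
$w{\left(K \right)} = -4 - 2 K^{2}$
$S = 18$ ($S = 1 \left(-3\right) \left(-4 - 2 \left(-1\right)^{2}\right) = - 3 \left(-4 - 2\right) = \left(-3\right) \left(-6\right) = 18$)
$\frac{S Y{\left(6 \right)}}{3620} = \frac{18 \cdot 1}{3620} = \frac{1}{3620} \cdot 18 = \frac{9}{1810}$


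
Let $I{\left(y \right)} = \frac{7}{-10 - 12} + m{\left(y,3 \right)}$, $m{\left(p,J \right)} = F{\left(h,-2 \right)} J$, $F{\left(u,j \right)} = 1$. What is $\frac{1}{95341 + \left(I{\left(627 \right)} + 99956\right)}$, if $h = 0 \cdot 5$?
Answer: $\frac{22}{4296593} \approx 5.1203 \cdot 10^{-6}$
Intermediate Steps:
$h = 0$
$m{\left(p,J \right)} = J$ ($m{\left(p,J \right)} = 1 J = J$)
$I{\left(y \right)} = \frac{59}{22}$ ($I{\left(y \right)} = \frac{7}{-10 - 12} + 3 = \frac{7}{-22} + 3 = 7 \left(- \frac{1}{22}\right) + 3 = - \frac{7}{22} + 3 = \frac{59}{22}$)
$\frac{1}{95341 + \left(I{\left(627 \right)} + 99956\right)} = \frac{1}{95341 + \left(\frac{59}{22} + 99956\right)} = \frac{1}{95341 + \frac{2199091}{22}} = \frac{1}{\frac{4296593}{22}} = \frac{22}{4296593}$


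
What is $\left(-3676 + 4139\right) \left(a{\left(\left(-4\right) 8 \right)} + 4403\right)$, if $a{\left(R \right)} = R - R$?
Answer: $2038589$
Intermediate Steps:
$a{\left(R \right)} = 0$
$\left(-3676 + 4139\right) \left(a{\left(\left(-4\right) 8 \right)} + 4403\right) = \left(-3676 + 4139\right) \left(0 + 4403\right) = 463 \cdot 4403 = 2038589$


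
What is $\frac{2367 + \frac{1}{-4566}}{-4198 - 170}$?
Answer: $- \frac{10807721}{19944288} \approx -0.5419$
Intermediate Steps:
$\frac{2367 + \frac{1}{-4566}}{-4198 - 170} = \frac{2367 - \frac{1}{4566}}{-4368} = \frac{10807721}{4566} \left(- \frac{1}{4368}\right) = - \frac{10807721}{19944288}$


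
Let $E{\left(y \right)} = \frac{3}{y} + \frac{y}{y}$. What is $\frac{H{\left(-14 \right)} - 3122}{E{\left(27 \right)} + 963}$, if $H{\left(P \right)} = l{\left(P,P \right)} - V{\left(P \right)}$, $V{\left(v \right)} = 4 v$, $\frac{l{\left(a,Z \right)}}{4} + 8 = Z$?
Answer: $- \frac{28386}{8677} \approx -3.2714$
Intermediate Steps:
$l{\left(a,Z \right)} = -32 + 4 Z$
$E{\left(y \right)} = 1 + \frac{3}{y}$ ($E{\left(y \right)} = \frac{3}{y} + 1 = 1 + \frac{3}{y}$)
$H{\left(P \right)} = -32$ ($H{\left(P \right)} = \left(-32 + 4 P\right) - 4 P = -32$)
$\frac{H{\left(-14 \right)} - 3122}{E{\left(27 \right)} + 963} = \frac{-32 - 3122}{\frac{3 + 27}{27} + 963} = - \frac{3154}{\frac{1}{27} \cdot 30 + 963} = - \frac{3154}{\frac{10}{9} + 963} = - \frac{3154}{\frac{8677}{9}} = \left(-3154\right) \frac{9}{8677} = - \frac{28386}{8677}$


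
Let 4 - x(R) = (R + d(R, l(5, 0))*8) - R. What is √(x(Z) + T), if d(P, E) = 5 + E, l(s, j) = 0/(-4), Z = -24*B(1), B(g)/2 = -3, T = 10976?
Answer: 2*√2735 ≈ 104.59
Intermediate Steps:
B(g) = -6 (B(g) = 2*(-3) = -6)
Z = 144 (Z = -24*(-6) = 144)
l(s, j) = 0 (l(s, j) = 0*(-¼) = 0)
x(R) = -36 (x(R) = 4 - ((R + (5 + 0)*8) - R) = 4 - ((R + 5*8) - R) = 4 - ((R + 40) - R) = 4 - ((40 + R) - R) = 4 - 1*40 = 4 - 40 = -36)
√(x(Z) + T) = √(-36 + 10976) = √10940 = 2*√2735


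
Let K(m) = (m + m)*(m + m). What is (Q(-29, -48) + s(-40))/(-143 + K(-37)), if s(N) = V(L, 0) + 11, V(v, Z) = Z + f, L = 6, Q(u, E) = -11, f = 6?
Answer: 6/5333 ≈ 0.0011251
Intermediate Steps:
V(v, Z) = 6 + Z (V(v, Z) = Z + 6 = 6 + Z)
K(m) = 4*m² (K(m) = (2*m)*(2*m) = 4*m²)
s(N) = 17 (s(N) = (6 + 0) + 11 = 6 + 11 = 17)
(Q(-29, -48) + s(-40))/(-143 + K(-37)) = (-11 + 17)/(-143 + 4*(-37)²) = 6/(-143 + 4*1369) = 6/(-143 + 5476) = 6/5333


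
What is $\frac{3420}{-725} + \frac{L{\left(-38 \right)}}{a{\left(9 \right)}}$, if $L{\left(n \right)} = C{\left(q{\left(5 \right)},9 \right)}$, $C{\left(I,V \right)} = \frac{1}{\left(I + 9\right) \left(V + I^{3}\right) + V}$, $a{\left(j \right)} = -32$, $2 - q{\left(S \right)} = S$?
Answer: $- \frac{2166767}{459360} \approx -4.7169$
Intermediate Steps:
$q{\left(S \right)} = 2 - S$
$C{\left(I,V \right)} = \frac{1}{V + \left(9 + I\right) \left(V + I^{3}\right)}$ ($C{\left(I,V \right)} = \frac{1}{\left(9 + I\right) \left(V + I^{3}\right) + V} = \frac{1}{V + \left(9 + I\right) \left(V + I^{3}\right)}$)
$L{\left(n \right)} = - \frac{1}{99}$ ($L{\left(n \right)} = \frac{1}{\left(2 - 5\right)^{4} + 9 \left(2 - 5\right)^{3} + 10 \cdot 9 + \left(2 - 5\right) 9} = \frac{1}{\left(2 - 5\right)^{4} + 9 \left(2 - 5\right)^{3} + 90 + \left(2 - 5\right) 9} = \frac{1}{\left(-3\right)^{4} + 9 \left(-3\right)^{3} + 90 - 27} = \frac{1}{81 + 9 \left(-27\right) + 90 - 27} = \frac{1}{81 - 243 + 90 - 27} = \frac{1}{-99} = - \frac{1}{99}$)
$\frac{3420}{-725} + \frac{L{\left(-38 \right)}}{a{\left(9 \right)}} = \frac{3420}{-725} - \frac{1}{99 \left(-32\right)} = 3420 \left(- \frac{1}{725}\right) - - \frac{1}{3168} = - \frac{684}{145} + \frac{1}{3168} = - \frac{2166767}{459360}$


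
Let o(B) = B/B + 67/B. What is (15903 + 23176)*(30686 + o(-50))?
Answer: 59958245357/50 ≈ 1.1992e+9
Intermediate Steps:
o(B) = 1 + 67/B
(15903 + 23176)*(30686 + o(-50)) = (15903 + 23176)*(30686 + (67 - 50)/(-50)) = 39079*(30686 - 1/50*17) = 39079*(30686 - 17/50) = 39079*(1534283/50) = 59958245357/50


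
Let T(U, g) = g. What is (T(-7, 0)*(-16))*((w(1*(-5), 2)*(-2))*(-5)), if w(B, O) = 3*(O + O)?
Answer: 0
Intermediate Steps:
w(B, O) = 6*O (w(B, O) = 3*(2*O) = 6*O)
(T(-7, 0)*(-16))*((w(1*(-5), 2)*(-2))*(-5)) = (0*(-16))*(((6*2)*(-2))*(-5)) = 0*((12*(-2))*(-5)) = 0*(-24*(-5)) = 0*120 = 0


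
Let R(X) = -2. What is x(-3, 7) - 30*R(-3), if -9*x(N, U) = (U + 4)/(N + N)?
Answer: 3251/54 ≈ 60.204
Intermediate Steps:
x(N, U) = -(4 + U)/(18*N) (x(N, U) = -(U + 4)/(9*(N + N)) = -(4 + U)/(9*(2*N)) = -(4 + U)*1/(2*N)/9 = -(4 + U)/(18*N))
x(-3, 7) - 30*R(-3) = (1/18)*(-4 - 1*7)/(-3) - 30*(-2) = (1/18)*(-⅓)*(-4 - 7) + 60 = (1/18)*(-⅓)*(-11) + 60 = 11/54 + 60 = 3251/54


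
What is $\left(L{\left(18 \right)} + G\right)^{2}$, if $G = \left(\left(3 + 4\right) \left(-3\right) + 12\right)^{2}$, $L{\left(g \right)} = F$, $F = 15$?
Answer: $9216$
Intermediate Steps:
$L{\left(g \right)} = 15$
$G = 81$ ($G = \left(7 \left(-3\right) + 12\right)^{2} = \left(-21 + 12\right)^{2} = \left(-9\right)^{2} = 81$)
$\left(L{\left(18 \right)} + G\right)^{2} = \left(15 + 81\right)^{2} = 96^{2} = 9216$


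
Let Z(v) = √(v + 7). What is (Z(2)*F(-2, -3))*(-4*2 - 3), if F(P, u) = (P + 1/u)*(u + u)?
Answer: -462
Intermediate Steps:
F(P, u) = 2*u*(P + 1/u) (F(P, u) = (P + 1/u)*(2*u) = 2*u*(P + 1/u))
Z(v) = √(7 + v)
(Z(2)*F(-2, -3))*(-4*2 - 3) = (√(7 + 2)*(2 + 2*(-2)*(-3)))*(-4*2 - 3) = (√9*(2 + 12))*(-8 - 3) = (3*14)*(-11) = 42*(-11) = -462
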